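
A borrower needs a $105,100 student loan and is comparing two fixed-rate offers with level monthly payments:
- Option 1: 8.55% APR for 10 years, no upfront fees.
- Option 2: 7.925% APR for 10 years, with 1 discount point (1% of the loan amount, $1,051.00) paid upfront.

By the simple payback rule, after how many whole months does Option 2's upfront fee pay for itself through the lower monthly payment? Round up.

Option 1: monthly rate = 8.55%/12 = 0.0071250; payment = 105,100 × 0.0071250 / (1 − (1+0.0071250)^−120) = $1,305.90.
Option 2: monthly rate = 7.925%/12 = 0.0066042; payment = 105,100 × 0.0066042 / (1 − (1+0.0066042)^−120) = $1,270.99.
Monthly savings = $1,305.90 − $1,270.99 = $34.91.
Break-even = $1,051.00 / $34.91 = 30.11 → 31 months.

31 months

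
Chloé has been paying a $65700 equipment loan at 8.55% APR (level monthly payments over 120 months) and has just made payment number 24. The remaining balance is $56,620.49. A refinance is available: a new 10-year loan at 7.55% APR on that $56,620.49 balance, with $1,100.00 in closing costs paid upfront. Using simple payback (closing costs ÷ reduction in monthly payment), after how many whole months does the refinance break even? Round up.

8 months

Current payment = 65,700 × 8.55%/12 / (1 − (1+0.0071250)^−120) = $816.34.
Refinanced payment = 56,620.49 × 0.0062917 / (1 − (1+0.0062917)^−120) = $673.57.
Monthly savings = $816.34 − $673.57 = $142.77.
Break-even = $1,100.00 / $142.77 = 7.70 → 8 months.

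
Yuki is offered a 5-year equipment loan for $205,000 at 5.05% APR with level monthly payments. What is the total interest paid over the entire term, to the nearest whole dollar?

Monthly rate = 5.05%/12 = 0.0042083; payment = 205,000 × 0.0042083 / (1 − (1+0.0042083)^−60) = $3,873.30.
Total paid = 60 × $3,873.30 = $232,398.00; interest = $232,398.00 − $205,000 = $27,398.00.

$27,398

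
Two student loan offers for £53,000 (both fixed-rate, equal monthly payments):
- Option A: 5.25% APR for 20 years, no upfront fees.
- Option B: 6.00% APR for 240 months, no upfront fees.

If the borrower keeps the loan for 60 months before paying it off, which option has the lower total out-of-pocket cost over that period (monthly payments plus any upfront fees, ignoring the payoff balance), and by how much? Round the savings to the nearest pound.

Option A by £1,354

Option A: at 5.25% the monthly rate is 0.0043750, so the payment is 53,000 × 0.0043750 / (1 − 1.0043750^−240) = £357.14.
Option B: monthly rate = 6%/12 = 0.0050000; payment = 53,000 × 0.0050000 / (1 − (1+0.0050000)^−240) = £379.71.
Over 60 months: Option A costs 60 × £357.14 = £21,428.40; Option B costs 60 × £379.71 = £22,782.60.
Option A is cheaper by £22,782.60 − £21,428.40 = £1,354.20.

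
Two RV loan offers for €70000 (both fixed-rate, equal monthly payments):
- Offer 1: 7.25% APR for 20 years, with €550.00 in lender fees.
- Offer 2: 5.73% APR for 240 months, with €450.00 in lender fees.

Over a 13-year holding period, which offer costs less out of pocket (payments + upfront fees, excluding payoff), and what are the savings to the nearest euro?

Offer 2 by €9,866

Offer 1: at 7.25% the monthly rate is 0.0060417, so the payment is 70,000 × 0.0060417 / (1 − 1.0060417^−240) = €553.26.
Offer 2: at 5.73% the monthly rate is 0.0047750, so the payment is 70,000 × 0.0047750 / (1 − 1.0047750^−240) = €490.66.
Over 156 months: Offer 1 costs 156 × €553.26 + €550.00 = €86,858.56; Offer 2 costs 156 × €490.66 + €450.00 = €76,992.96.
Offer 2 is cheaper by €86,858.56 − €76,992.96 = €9,865.60.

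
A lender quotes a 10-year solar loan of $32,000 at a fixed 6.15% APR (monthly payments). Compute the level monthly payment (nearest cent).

Monthly rate = 6.15%/12 = 0.0051250; payment = 32,000 × 0.0051250 / (1 − (1+0.0051250)^−120) = $357.68.

$357.68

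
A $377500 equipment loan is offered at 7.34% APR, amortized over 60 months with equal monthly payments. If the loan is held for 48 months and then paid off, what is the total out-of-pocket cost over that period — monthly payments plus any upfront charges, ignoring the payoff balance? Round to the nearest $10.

At 7.34% the monthly rate is 0.0061167, so the payment is 377,500 × 0.0061167 / (1 − 1.0061167^−60) = $7,535.66.
Total outlay = 48 × $7,535.66 = $361,711.68.

$361,710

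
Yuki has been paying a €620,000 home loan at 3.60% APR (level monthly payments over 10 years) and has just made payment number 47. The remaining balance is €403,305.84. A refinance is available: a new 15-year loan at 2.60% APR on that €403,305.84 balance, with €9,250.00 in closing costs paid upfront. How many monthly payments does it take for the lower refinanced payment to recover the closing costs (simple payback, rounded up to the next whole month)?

3 months

Current payment = 620,000 × 3.6%/12 / (1 − (1+0.0030000)^−120) = €6,160.01.
Refinanced payment = 403,305.84 × 0.0021667 / (1 − (1+0.0021667)^−180) = €2,708.23.
Monthly savings = €6,160.01 − €2,708.23 = €3,451.78.
Break-even = €9,250.00 / €3,451.78 = 2.68 → 3 months.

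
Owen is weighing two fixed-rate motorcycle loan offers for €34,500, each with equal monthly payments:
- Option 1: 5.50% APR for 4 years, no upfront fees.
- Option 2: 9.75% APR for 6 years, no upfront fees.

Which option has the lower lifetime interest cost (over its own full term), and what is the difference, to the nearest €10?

Option 1 by €7,190

Option 1: monthly rate = 5.5%/12 = 0.0045833; payment = 34,500 × 0.0045833 / (1 − (1+0.0045833)^−48) = €802.35.
Total interest on Option 1 = 48 × €802.35 − €34,500 = €4,012.80.
Option 2: monthly rate = 9.75%/12 = 0.0081250; payment = 34,500 × 0.0081250 / (1 − (1+0.0081250)^−72) = €634.80.
Total interest on Option 2 = 72 × €634.80 − €34,500 = €11,205.60.
Option 1 is lower by €7,192.80.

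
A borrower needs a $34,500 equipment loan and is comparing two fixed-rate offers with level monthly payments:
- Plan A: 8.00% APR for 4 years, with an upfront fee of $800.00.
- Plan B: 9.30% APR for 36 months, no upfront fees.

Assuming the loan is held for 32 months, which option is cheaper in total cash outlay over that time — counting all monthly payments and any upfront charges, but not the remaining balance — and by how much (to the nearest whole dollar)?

Plan A: at 8.00% the monthly rate is 0.0066667, so the payment is 34,500 × 0.0066667 / (1 − 1.0066667^−48) = $842.25.
Plan B: monthly rate = 9.3%/12 = 0.0077500; payment = 34,500 × 0.0077500 / (1 − (1+0.0077500)^−36) = $1,101.91.
Over 32 months: Plan A costs 32 × $842.25 + $800.00 = $27,752.00; Plan B costs 32 × $1,101.91 = $35,261.12.
Plan A is cheaper by $35,261.12 − $27,752.00 = $7,509.12.

Plan A by $7,509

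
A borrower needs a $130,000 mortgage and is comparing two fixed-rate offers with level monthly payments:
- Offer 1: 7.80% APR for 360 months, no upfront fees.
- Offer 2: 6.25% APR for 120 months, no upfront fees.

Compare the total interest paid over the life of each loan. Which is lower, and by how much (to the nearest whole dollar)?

Offer 2 by $161,742

Offer 1: monthly rate = 7.8%/12 = 0.0065000; payment = 130,000 × 0.0065000 / (1 − (1+0.0065000)^−360) = $935.83.
Total interest on Offer 1 = 360 × $935.83 − $130,000 = $206,898.80.
Offer 2: monthly rate = 6.25%/12 = 0.0052083; payment = 130,000 × 0.0052083 / (1 − (1+0.0052083)^−120) = $1,459.64.
Total interest on Offer 2 = 120 × $1,459.64 − $130,000 = $45,156.80.
Offer 2 is lower by $161,742.00.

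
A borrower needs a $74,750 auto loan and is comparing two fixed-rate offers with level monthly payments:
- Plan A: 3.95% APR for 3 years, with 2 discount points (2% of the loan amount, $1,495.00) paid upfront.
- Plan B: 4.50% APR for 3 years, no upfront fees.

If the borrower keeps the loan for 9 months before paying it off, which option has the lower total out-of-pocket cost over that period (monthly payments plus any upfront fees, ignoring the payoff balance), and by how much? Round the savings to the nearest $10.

Plan B by $1,330

Plan A: monthly rate = 3.95%/12 = 0.0032917; payment = 74,750 × 0.0032917 / (1 − (1+0.0032917)^−36) = $2,205.26.
Plan B: monthly rate = 4.5%/12 = 0.0037500; payment = 74,750 × 0.0037500 / (1 − (1+0.0037500)^−36) = $2,223.58.
Over 9 months: Plan A costs 9 × $2,205.26 + $1,495.00 = $21,342.34; Plan B costs 9 × $2,223.58 = $20,012.22.
Plan B is cheaper by $21,342.34 − $20,012.22 = $1,330.12.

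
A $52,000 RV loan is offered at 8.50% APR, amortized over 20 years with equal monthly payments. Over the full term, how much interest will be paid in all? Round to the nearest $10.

$56,300

At 8.50% the monthly rate is 0.0070833, so the payment is 52,000 × 0.0070833 / (1 − 1.0070833^−240) = $451.27.
Total paid = 240 × $451.27 = $108,304.80; interest = $108,304.80 − $52,000 = $56,304.80.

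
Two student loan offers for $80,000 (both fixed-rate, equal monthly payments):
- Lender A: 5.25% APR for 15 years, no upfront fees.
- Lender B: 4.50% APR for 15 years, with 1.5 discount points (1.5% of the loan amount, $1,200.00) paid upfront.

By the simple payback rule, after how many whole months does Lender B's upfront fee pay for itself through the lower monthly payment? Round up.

39 months

Lender A: monthly rate = 5.25%/12 = 0.0043750; payment = 80,000 × 0.0043750 / (1 − (1+0.0043750)^−180) = $643.10.
Lender B: monthly rate = 4.5%/12 = 0.0037500; payment = 80,000 × 0.0037500 / (1 − (1+0.0037500)^−180) = $611.99.
Monthly savings = $643.10 − $611.99 = $31.11.
Break-even = $1,200.00 / $31.11 = 38.57 → 39 months.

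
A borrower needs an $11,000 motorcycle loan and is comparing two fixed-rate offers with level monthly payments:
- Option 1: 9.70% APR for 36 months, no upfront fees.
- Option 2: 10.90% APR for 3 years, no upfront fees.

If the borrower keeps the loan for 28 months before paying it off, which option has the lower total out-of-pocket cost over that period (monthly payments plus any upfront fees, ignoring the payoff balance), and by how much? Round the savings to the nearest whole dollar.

Option 1: at 9.70% the monthly rate is 0.0080833, so the payment is 11,000 × 0.0080833 / (1 − 1.0080833^−36) = $353.39.
Option 2: at 10.90% the monthly rate is 0.0090833, so the payment is 11,000 × 0.0090833 / (1 − 1.0090833^−36) = $359.61.
Over 28 months: Option 1 costs 28 × $353.39 = $9,894.92; Option 2 costs 28 × $359.61 = $10,069.08.
Option 1 is cheaper by $10,069.08 − $9,894.92 = $174.16.

Option 1 by $174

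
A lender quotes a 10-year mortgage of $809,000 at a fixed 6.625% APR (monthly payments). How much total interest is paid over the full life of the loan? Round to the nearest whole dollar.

At 6.625% the monthly rate is 0.0055208, so the payment is 809,000 × 0.0055208 / (1 − 1.0055208^−120) = $9,237.57.
Total paid = 120 × $9,237.57 = $1,108,508.40; interest = $1,108,508.40 − $809,000 = $299,508.40.

$299,508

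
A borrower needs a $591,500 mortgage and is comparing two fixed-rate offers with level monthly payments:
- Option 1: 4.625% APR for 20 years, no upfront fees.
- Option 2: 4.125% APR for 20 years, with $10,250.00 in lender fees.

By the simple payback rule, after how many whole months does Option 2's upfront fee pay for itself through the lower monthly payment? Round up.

Option 1: at 4.625% the monthly rate is 0.0038542, so the payment is 591,500 × 0.0038542 / (1 − 1.0038542^−240) = $3,782.15.
Option 2: at 4.125% the monthly rate is 0.0034375, so the payment is 591,500 × 0.0034375 / (1 − 1.0034375^−240) = $3,623.45.
Monthly savings = $3,782.15 − $3,623.45 = $158.70.
Break-even = $10,250.00 / $158.70 = 64.59 → 65 months.

65 months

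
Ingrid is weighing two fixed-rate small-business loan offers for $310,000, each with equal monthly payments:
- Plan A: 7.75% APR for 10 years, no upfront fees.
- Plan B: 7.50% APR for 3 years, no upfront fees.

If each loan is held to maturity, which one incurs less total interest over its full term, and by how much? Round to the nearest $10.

Plan A: at 7.75% the monthly rate is 0.0064583, so the payment is 310,000 × 0.0064583 / (1 − 1.0064583^−120) = $3,720.33.
Total interest on Plan A = 120 × $3,720.33 − $310,000 = $136,439.60.
Plan B: monthly rate = 7.5%/12 = 0.0062500; payment = 310,000 × 0.0062500 / (1 − (1+0.0062500)^−36) = $9,642.93.
Total interest on Plan B = 36 × $9,642.93 − $310,000 = $37,145.48.
Plan B is lower by $99,294.12.

Plan B by $99,290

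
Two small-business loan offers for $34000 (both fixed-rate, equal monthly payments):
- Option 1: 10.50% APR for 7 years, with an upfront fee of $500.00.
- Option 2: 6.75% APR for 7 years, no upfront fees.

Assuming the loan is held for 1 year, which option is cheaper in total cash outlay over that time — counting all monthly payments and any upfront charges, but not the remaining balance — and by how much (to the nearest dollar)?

Option 1: at 10.50% the monthly rate is 0.0087500, so the payment is 34,000 × 0.0087500 / (1 − 1.0087500^−84) = $573.26.
Option 2: at 6.75% the monthly rate is 0.0056250, so the payment is 34,000 × 0.0056250 / (1 − 1.0056250^−84) = $509.01.
Over 12 months: Option 1 costs 12 × $573.26 + $500.00 = $7,379.12; Option 2 costs 12 × $509.01 = $6,108.12.
Option 2 is cheaper by $7,379.12 − $6,108.12 = $1,271.00.

Option 2 by $1,271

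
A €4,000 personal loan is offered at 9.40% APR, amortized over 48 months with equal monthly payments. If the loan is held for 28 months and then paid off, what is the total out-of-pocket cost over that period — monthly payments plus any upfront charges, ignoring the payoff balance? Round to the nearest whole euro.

Monthly rate = 9.4%/12 = 0.0078333; payment = 4,000 × 0.0078333 / (1 − (1+0.0078333)^−48) = €100.30.
Total outlay = 28 × €100.30 = €2,808.40.

€2,808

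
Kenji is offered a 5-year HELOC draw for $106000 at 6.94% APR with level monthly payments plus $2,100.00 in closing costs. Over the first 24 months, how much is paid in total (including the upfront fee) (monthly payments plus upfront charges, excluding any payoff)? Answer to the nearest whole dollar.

$52,402

Monthly rate = 6.94%/12 = 0.0057833; payment = 106,000 × 0.0057833 / (1 − (1+0.0057833)^−60) = $2,095.93.
Total outlay = 24 × $2,095.93 + $2,100.00 = $52,402.32.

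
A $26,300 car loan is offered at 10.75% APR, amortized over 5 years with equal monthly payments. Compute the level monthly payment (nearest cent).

At 10.75% the monthly rate is 0.0089583, so the payment is 26,300 × 0.0089583 / (1 − 1.0089583^−60) = $568.55.

$568.55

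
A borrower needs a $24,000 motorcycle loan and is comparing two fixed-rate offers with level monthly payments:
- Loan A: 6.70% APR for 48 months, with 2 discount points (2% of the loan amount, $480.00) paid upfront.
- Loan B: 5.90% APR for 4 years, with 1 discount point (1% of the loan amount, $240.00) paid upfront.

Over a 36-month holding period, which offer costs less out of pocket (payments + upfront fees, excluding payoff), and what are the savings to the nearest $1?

Loan A: at 6.70% the monthly rate is 0.0055833, so the payment is 24,000 × 0.0055833 / (1 − 1.0055833^−48) = $571.38.
Loan B: at 5.90% the monthly rate is 0.0049167, so the payment is 24,000 × 0.0049167 / (1 − 1.0049167^−48) = $562.54.
Over 36 months: Loan A costs 36 × $571.38 + $480.00 = $21,049.68; Loan B costs 36 × $562.54 + $240.00 = $20,491.44.
Loan B is cheaper by $21,049.68 − $20,491.44 = $558.24.

Loan B by $558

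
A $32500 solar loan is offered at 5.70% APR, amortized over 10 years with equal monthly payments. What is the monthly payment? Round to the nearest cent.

$355.94

At 5.70% the monthly rate is 0.0047500, so the payment is 32,500 × 0.0047500 / (1 − 1.0047500^−120) = $355.94.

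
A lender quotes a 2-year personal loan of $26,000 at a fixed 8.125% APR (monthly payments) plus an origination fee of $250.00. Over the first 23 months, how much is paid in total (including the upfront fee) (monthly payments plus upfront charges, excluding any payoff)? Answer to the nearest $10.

At 8.125% the monthly rate is 0.0067708, so the payment is 26,000 × 0.0067708 / (1 − 1.0067708^−24) = $1,177.39.
Total outlay = 23 × $1,177.39 + $250.00 = $27,329.97.

$27,330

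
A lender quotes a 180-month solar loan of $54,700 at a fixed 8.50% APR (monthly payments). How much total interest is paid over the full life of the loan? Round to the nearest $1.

Monthly rate = 8.5%/12 = 0.0070833; payment = 54,700 × 0.0070833 / (1 − (1+0.0070833)^−180) = $538.65.
Total paid = 180 × $538.65 = $96,957.00; interest = $96,957.00 − $54,700 = $42,257.00.

$42,257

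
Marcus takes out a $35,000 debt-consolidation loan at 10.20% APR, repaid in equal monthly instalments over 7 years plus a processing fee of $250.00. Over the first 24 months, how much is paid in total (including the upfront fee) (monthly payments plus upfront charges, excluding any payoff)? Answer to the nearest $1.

$14,282

At 10.20% the monthly rate is 0.0085000, so the payment is 35,000 × 0.0085000 / (1 − 1.0085000^−84) = $584.66.
Total outlay = 24 × $584.66 + $250.00 = $14,281.84.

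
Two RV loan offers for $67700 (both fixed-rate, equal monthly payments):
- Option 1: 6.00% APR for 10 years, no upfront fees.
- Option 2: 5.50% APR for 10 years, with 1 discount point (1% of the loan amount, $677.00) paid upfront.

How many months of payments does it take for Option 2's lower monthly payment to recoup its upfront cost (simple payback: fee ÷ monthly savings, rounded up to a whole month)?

Option 1: at 6.00% the monthly rate is 0.0050000, so the payment is 67,700 × 0.0050000 / (1 − 1.0050000^−120) = $751.61.
Option 2: monthly rate = 5.5%/12 = 0.0045833; payment = 67,700 × 0.0045833 / (1 − (1+0.0045833)^−120) = $734.72.
Monthly savings = $751.61 − $734.72 = $16.89.
Break-even = $677.00 / $16.89 = 40.08 → 41 months.

41 months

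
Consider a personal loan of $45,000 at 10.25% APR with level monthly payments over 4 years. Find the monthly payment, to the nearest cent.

At 10.25% the monthly rate is 0.0085417, so the payment is 45,000 × 0.0085417 / (1 − 1.0085417^−48) = $1,146.73.

$1,146.73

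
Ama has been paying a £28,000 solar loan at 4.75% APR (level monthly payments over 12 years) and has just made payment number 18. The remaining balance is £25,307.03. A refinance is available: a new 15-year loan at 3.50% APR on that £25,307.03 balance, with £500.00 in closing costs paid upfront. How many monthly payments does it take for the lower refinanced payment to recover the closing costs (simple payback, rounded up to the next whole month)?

Current payment = 28,000 × 4.75%/12 / (1 − (1+0.0039583)^−144) = £255.47.
Refinanced payment = 25,307.03 × 0.0029167 / (1 − (1+0.0029167)^−180) = £180.92.
Monthly savings = £255.47 − £180.92 = £74.55.
Break-even = £500.00 / £74.55 = 6.71 → 7 months.

7 months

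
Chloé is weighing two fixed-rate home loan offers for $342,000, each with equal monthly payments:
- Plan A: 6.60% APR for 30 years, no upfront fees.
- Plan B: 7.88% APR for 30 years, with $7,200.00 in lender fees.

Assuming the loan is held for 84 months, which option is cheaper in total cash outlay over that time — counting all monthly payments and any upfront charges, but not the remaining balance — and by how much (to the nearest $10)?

Plan A by $32,120

Plan A: at 6.60% the monthly rate is 0.0055000, so the payment is 342,000 × 0.0055000 / (1 − 1.0055000^−360) = $2,184.21.
Plan B: at 7.88% the monthly rate is 0.0065667, so the payment is 342,000 × 0.0065667 / (1 − 1.0065667^−360) = $2,480.92.
Over 84 months: Plan A costs 84 × $2,184.21 = $183,473.64; Plan B costs 84 × $2,480.92 + $7,200.00 = $215,597.28.
Plan A is cheaper by $215,597.28 − $183,473.64 = $32,123.64.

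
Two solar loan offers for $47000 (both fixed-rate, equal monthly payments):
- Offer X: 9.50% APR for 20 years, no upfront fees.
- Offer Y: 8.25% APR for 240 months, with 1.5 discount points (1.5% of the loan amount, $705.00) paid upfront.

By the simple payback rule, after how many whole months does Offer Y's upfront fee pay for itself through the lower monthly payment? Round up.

19 months

Offer X: monthly rate = 9.5%/12 = 0.0079167; payment = 47,000 × 0.0079167 / (1 − (1+0.0079167)^−240) = $438.10.
Offer Y: at 8.25% the monthly rate is 0.0068750, so the payment is 47,000 × 0.0068750 / (1 − 1.0068750^−240) = $400.47.
Monthly savings = $438.10 − $400.47 = $37.63.
Break-even = $705.00 / $37.63 = 18.74 → 19 months.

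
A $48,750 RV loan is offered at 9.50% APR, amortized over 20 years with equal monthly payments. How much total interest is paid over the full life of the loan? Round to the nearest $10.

At 9.50% the monthly rate is 0.0079167, so the payment is 48,750 × 0.0079167 / (1 − 1.0079167^−240) = $454.41.
Total paid = 240 × $454.41 = $109,058.40; interest = $109,058.40 − $48,750 = $60,308.40.

$60,310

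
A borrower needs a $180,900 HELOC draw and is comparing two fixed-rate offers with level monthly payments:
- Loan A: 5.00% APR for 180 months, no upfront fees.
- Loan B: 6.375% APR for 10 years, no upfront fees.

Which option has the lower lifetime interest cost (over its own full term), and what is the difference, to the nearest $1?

Loan A: at 5.00% the monthly rate is 0.0041667, so the payment is 180,900 × 0.0041667 / (1 − 1.0041667^−180) = $1,430.55.
Total interest on Loan A = 180 × $1,430.55 − $180,900 = $76,599.00.
Loan B: at 6.375% the monthly rate is 0.0053125, so the payment is 180,900 × 0.0053125 / (1 − 1.0053125^−120) = $2,042.60.
Total interest on Loan B = 120 × $2,042.60 − $180,900 = $64,212.00.
Loan B is lower by $12,387.00.

Loan B by $12,387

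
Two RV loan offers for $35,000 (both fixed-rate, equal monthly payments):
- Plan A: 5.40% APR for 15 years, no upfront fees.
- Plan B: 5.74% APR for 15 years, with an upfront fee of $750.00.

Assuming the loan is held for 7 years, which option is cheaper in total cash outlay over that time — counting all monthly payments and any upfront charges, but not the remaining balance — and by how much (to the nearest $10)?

Plan A by $1,280

Plan A: at 5.40% the monthly rate is 0.0045000, so the payment is 35,000 × 0.0045000 / (1 − 1.0045000^−180) = $284.13.
Plan B: monthly rate = 5.74%/12 = 0.0047833; payment = 35,000 × 0.0047833 / (1 − (1+0.0047833)^−180) = $290.46.
Over 84 months: Plan A costs 84 × $284.13 = $23,866.92; Plan B costs 84 × $290.46 + $750.00 = $25,148.64.
Plan A is cheaper by $25,148.64 − $23,866.92 = $1,281.72.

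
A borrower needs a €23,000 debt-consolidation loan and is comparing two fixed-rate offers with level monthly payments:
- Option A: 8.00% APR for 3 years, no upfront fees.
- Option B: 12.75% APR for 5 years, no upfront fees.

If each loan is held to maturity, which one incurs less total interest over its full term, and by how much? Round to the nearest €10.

Option A: monthly rate = 8%/12 = 0.0066667; payment = 23,000 × 0.0066667 / (1 − (1+0.0066667)^−36) = €720.74.
Total interest on Option A = 36 × €720.74 − €23,000 = €2,946.64.
Option B: at 12.75% the monthly rate is 0.0106250, so the payment is 23,000 × 0.0106250 / (1 − 1.0106250^−60) = €520.38.
Total interest on Option B = 60 × €520.38 − €23,000 = €8,222.80.
Option A is lower by €5,276.16.

Option A by €5,280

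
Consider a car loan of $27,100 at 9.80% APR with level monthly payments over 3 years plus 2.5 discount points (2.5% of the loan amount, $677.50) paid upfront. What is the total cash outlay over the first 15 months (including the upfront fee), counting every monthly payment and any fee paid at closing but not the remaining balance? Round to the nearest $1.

$13,756

At 9.80% the monthly rate is 0.0081667, so the payment is 27,100 × 0.0081667 / (1 − 1.0081667^−36) = $871.90.
Total outlay = 15 × $871.90 + $677.50 = $13,756.00.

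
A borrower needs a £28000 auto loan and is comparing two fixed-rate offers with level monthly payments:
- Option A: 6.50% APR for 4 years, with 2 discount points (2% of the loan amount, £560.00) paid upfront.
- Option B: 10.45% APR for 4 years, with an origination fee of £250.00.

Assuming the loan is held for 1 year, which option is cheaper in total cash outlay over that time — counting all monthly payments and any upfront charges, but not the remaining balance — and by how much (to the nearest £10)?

Option A: at 6.50% the monthly rate is 0.0054167, so the payment is 28,000 × 0.0054167 / (1 − 1.0054167^−48) = £664.02.
Option B: monthly rate = 10.45%/12 = 0.0087083; payment = 28,000 × 0.0087083 / (1 − (1+0.0087083)^−48) = £716.22.
Over 12 months: Option A costs 12 × £664.02 + £560.00 = £8,528.24; Option B costs 12 × £716.22 + £250.00 = £8,844.64.
Option A is cheaper by £8,844.64 − £8,528.24 = £316.40.

Option A by £320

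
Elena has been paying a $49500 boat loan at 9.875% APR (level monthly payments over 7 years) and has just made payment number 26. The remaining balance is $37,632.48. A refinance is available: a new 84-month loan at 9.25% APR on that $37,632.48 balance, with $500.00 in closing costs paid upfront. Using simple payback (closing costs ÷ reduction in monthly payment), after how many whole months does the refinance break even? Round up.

Current payment = 49,500 × 9.875%/12 / (1 − (1+0.0082292)^−84) = $818.57.
Refinanced payment = 37,632.48 × 0.0077083 / (1 − (1+0.0077083)^−84) = $610.26.
Monthly savings = $818.57 − $610.26 = $208.31.
Break-even = $500.00 / $208.31 = 2.40 → 3 months.

3 months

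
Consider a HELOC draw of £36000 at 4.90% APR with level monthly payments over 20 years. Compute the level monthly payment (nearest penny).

£235.60

Monthly rate = 4.9%/12 = 0.0040833; payment = 36,000 × 0.0040833 / (1 − (1+0.0040833)^−240) = £235.60.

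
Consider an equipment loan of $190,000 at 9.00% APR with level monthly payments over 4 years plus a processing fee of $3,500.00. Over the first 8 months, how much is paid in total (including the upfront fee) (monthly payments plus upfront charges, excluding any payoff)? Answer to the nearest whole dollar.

Monthly rate = 9%/12 = 0.0075000; payment = 190,000 × 0.0075000 / (1 − (1+0.0075000)^−48) = $4,728.16.
Total outlay = 8 × $4,728.16 + $3,500.00 = $41,325.28.

$41,325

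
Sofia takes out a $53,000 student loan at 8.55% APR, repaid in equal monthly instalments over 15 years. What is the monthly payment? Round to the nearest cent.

At 8.55% the monthly rate is 0.0071250, so the payment is 53,000 × 0.0071250 / (1 − 1.0071250^−180) = $523.47.

$523.47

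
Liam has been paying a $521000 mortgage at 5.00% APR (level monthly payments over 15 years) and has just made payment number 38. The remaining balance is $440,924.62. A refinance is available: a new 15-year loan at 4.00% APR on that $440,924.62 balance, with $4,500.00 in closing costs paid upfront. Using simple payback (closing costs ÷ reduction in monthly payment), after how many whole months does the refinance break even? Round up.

6 months

Current payment = 521,000 × 5%/12 / (1 − (1+0.0041667)^−180) = $4,120.03.
Refinanced payment = 440,924.62 × 0.0033333 / (1 − (1+0.0033333)^−180) = $3,261.47.
Monthly savings = $4,120.03 − $3,261.47 = $858.56.
Break-even = $4,500.00 / $858.56 = 5.24 → 6 months.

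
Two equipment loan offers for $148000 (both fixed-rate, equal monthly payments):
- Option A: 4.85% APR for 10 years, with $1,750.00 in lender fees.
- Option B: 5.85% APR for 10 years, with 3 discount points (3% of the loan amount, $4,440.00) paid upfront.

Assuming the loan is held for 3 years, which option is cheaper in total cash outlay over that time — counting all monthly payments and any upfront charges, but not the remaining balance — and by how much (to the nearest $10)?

Option A: at 4.85% the monthly rate is 0.0040417, so the payment is 148,000 × 0.0040417 / (1 − 1.0040417^−120) = $1,558.94.
Option B: monthly rate = 5.85%/12 = 0.0048750; payment = 148,000 × 0.0048750 / (1 − (1+0.0048750)^−120) = $1,631.98.
Over 36 months: Option A costs 36 × $1,558.94 + $1,750.00 = $57,871.84; Option B costs 36 × $1,631.98 + $4,440.00 = $63,191.28.
Option A is cheaper by $63,191.28 − $57,871.84 = $5,319.44.

Option A by $5,320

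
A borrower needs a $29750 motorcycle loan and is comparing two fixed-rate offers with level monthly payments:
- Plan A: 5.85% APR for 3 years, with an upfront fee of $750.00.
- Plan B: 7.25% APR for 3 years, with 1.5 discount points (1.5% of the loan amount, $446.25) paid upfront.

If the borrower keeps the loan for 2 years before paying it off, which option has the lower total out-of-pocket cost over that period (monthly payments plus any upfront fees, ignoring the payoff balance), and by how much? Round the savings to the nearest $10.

Plan A: monthly rate = 5.85%/12 = 0.0048750; payment = 29,750 × 0.0048750 / (1 − (1+0.0048750)^−36) = $903.03.
Plan B: at 7.25% the monthly rate is 0.0060417, so the payment is 29,750 × 0.0060417 / (1 − 1.0060417^−36) = $922.00.
Over 24 months: Plan A costs 24 × $903.03 + $750.00 = $22,422.72; Plan B costs 24 × $922.00 + $446.25 = $22,574.25.
Plan A is cheaper by $22,574.25 − $22,422.72 = $151.53.

Plan A by $150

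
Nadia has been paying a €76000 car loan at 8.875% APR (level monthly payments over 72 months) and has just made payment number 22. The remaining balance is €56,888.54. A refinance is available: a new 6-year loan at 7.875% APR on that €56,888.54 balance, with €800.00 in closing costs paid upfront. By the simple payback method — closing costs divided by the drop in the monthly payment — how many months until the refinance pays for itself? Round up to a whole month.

Current payment = 76,000 × 8.875%/12 / (1 − (1+0.0073958)^−72) = €1,365.23.
Refinanced payment = 56,888.54 × 0.0065625 / (1 − (1+0.0065625)^−72) = €993.97.
Monthly savings = €1,365.23 − €993.97 = €371.26.
Break-even = €800.00 / €371.26 = 2.15 → 3 months.

3 months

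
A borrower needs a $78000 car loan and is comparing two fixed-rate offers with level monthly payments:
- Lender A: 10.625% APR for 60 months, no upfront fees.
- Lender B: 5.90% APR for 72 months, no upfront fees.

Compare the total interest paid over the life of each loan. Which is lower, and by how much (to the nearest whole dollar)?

Lender B by $8,073

Lender A: at 10.625% the monthly rate is 0.0088542, so the payment is 78,000 × 0.0088542 / (1 − 1.0088542^−60) = $1,681.36.
Total interest on Lender A = 60 × $1,681.36 − $78,000 = $22,881.60.
Lender B: monthly rate = 5.9%/12 = 0.0049167; payment = 78,000 × 0.0049167 / (1 − (1+0.0049167)^−72) = $1,289.01.
Total interest on Lender B = 72 × $1,289.01 − $78,000 = $14,808.72.
Lender B is lower by $8,072.88.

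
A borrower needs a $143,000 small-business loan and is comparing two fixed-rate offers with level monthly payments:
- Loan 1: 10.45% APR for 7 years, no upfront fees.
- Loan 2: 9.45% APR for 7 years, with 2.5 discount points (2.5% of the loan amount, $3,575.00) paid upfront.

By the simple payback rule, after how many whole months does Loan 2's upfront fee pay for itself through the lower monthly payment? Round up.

49 months

Loan 1: at 10.45% the monthly rate is 0.0087083, so the payment is 143,000 × 0.0087083 / (1 − 1.0087083^−84) = $2,407.35.
Loan 2: monthly rate = 9.45%/12 = 0.0078750; payment = 143,000 × 0.0078750 / (1 − (1+0.0078750)^−84) = $2,333.53.
Monthly savings = $2,407.35 − $2,333.53 = $73.82.
Break-even = $3,575.00 / $73.82 = 48.43 → 49 months.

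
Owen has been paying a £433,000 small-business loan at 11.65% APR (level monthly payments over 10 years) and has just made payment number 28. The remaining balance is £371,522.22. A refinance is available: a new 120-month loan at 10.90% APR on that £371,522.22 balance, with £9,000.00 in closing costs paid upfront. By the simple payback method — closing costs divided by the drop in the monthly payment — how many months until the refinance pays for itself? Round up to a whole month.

Current payment = 433,000 × 11.65%/12 / (1 − (1+0.0097083)^−120) = £6,125.00.
Refinanced payment = 371,522.22 × 0.0090833 / (1 − (1+0.0090833)^−120) = £5,096.71.
Monthly savings = £6,125.00 − £5,096.71 = £1,028.29.
Break-even = £9,000.00 / £1,028.29 = 8.75 → 9 months.

9 months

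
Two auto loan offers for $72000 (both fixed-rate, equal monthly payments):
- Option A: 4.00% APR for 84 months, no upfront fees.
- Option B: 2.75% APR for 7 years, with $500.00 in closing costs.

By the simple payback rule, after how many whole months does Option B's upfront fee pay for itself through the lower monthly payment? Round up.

13 months

Option A: monthly rate = 4%/12 = 0.0033333; payment = 72,000 × 0.0033333 / (1 − (1+0.0033333)^−84) = $984.15.
Option B: monthly rate = 2.75%/12 = 0.0022917; payment = 72,000 × 0.0022917 / (1 − (1+0.0022917)^−84) = $943.27.
Monthly savings = $984.15 − $943.27 = $40.88.
Break-even = $500.00 / $40.88 = 12.23 → 13 months.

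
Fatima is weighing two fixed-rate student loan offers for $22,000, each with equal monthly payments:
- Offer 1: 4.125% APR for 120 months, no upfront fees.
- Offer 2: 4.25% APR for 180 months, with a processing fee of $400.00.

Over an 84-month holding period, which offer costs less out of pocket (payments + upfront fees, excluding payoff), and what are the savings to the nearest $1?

Offer 2 by $4,518

Offer 1: at 4.125% the monthly rate is 0.0034375, so the payment is 22,000 × 0.0034375 / (1 − 1.0034375^−120) = $224.05.
Offer 2: at 4.25% the monthly rate is 0.0035417, so the payment is 22,000 × 0.0035417 / (1 − 1.0035417^−180) = $165.50.
Over 84 months: Offer 1 costs 84 × $224.05 = $18,820.20; Offer 2 costs 84 × $165.50 + $400.00 = $14,302.00.
Offer 2 is cheaper by $18,820.20 − $14,302.00 = $4,518.20.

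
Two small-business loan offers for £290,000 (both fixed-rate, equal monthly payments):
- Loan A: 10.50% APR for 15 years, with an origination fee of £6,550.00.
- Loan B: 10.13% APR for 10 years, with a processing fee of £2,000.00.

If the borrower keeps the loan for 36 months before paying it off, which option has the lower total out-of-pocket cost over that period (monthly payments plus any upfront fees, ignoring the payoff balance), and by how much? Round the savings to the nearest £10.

Loan A: at 10.50% the monthly rate is 0.0087500, so the payment is 290,000 × 0.0087500 / (1 − 1.0087500^−180) = £3,205.66.
Loan B: monthly rate = 10.13%/12 = 0.0084417; payment = 290,000 × 0.0084417 / (1 − (1+0.0084417)^−120) = £3,853.28.
Over 36 months: Loan A costs 36 × £3,205.66 + £6,550.00 = £121,953.76; Loan B costs 36 × £3,853.28 + £2,000.00 = £140,718.08.
Loan A is cheaper by £140,718.08 − £121,953.76 = £18,764.32.

Loan A by £18,760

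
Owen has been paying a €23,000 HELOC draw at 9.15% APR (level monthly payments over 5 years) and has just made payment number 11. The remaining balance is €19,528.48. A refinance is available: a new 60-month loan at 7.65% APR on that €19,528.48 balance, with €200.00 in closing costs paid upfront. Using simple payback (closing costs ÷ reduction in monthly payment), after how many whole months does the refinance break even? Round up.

Current payment = 23,000 × 9.15%/12 / (1 − (1+0.0076250)^−60) = €479.12.
Refinanced payment = 19,528.48 × 0.0063750 / (1 − (1+0.0063750)^−60) = €392.70.
Monthly savings = €479.12 − €392.70 = €86.42.
Break-even = €200.00 / €86.42 = 2.31 → 3 months.

3 months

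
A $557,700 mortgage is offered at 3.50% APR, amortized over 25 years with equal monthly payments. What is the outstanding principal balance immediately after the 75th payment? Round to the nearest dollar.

With monthly rate i = 3.5%/12 = 0.0029167, the balance after k of n payments is P · [(1+i)^n − (1+i)^k] / [(1+i)^n − 1].
(1+0.0029167)^300 = 2.39582211 and (1+0.0029167)^75 = 1.24412393, so the balance is 557,700 × (2.39582211 − 1.24412393) / (2.39582211 − 1) = $460,160.41.

$460,160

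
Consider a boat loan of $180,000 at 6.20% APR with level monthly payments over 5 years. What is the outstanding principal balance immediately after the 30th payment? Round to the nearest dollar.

$96,943

With monthly rate i = 6.2%/12 = 0.0051667, the balance after k of n payments is P · [(1+i)^n − (1+i)^k] / [(1+i)^n − 1].
(1+0.0051667)^60 = 1.36233742 and (1+0.0051667)^30 = 1.16719211, so the balance is 180,000 × (1.36233742 − 1.16719211) / (1.36233742 − 1) = $96,943.22.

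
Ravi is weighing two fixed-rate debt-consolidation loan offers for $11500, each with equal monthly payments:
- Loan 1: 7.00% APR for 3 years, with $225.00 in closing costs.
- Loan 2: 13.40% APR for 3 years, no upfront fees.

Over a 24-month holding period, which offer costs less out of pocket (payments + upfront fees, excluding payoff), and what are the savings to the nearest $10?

Loan 1 by $610

Loan 1: monthly rate = 7%/12 = 0.0058333; payment = 11,500 × 0.0058333 / (1 − (1+0.0058333)^−36) = $355.09.
Loan 2: at 13.40% the monthly rate is 0.0111667, so the payment is 11,500 × 0.0111667 / (1 − 1.0111667^−36) = $389.70.
Over 24 months: Loan 1 costs 24 × $355.09 + $225.00 = $8,747.16; Loan 2 costs 24 × $389.70 = $9,352.80.
Loan 1 is cheaper by $9,352.80 − $8,747.16 = $605.64.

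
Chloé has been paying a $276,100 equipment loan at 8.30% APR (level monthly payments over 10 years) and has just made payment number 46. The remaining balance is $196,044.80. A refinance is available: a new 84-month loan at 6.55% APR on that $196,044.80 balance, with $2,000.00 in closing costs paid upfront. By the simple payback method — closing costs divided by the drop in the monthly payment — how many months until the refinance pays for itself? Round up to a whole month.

Current payment = 276,100 × 8.3%/12 / (1 − (1+0.0069167)^−120) = $3,393.78.
Refinanced payment = 196,044.80 × 0.0054583 / (1 − (1+0.0054583)^−84) = $2,915.90.
Monthly savings = $3,393.78 − $2,915.90 = $477.88.
Break-even = $2,000.00 / $477.88 = 4.19 → 5 months.

5 months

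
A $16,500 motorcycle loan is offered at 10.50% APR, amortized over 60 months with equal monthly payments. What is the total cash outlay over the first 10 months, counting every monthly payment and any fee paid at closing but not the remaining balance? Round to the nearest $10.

Monthly rate = 10.5%/12 = 0.0087500; payment = 16,500 × 0.0087500 / (1 − (1+0.0087500)^−60) = $354.65.
Total outlay = 10 × $354.65 = $3,546.50.

$3,550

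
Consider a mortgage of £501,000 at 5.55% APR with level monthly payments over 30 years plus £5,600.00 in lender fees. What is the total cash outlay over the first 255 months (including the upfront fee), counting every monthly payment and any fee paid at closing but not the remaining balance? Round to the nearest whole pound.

Monthly rate = 5.55%/12 = 0.0046250; payment = 501,000 × 0.0046250 / (1 − (1+0.0046250)^−360) = £2,860.36.
Total outlay = 255 × £2,860.36 + £5,600.00 = £734,991.80.

£734,992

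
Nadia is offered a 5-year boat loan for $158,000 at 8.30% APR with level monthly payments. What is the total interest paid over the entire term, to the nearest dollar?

$35,584

At 8.30% the monthly rate is 0.0069167, so the payment is 158,000 × 0.0069167 / (1 − 1.0069167^−60) = $3,226.40.
Total paid = 60 × $3,226.40 = $193,584.00; interest = $193,584.00 − $158,000 = $35,584.00.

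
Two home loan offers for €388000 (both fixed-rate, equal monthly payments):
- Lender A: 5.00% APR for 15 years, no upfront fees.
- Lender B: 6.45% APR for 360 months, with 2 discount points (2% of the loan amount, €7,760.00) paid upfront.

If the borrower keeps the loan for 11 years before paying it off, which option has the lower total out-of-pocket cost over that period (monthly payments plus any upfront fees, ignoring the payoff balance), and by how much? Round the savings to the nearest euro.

Lender B by €75,215

Lender A: at 5.00% the monthly rate is 0.0041667, so the payment is 388,000 × 0.0041667 / (1 − 1.0041667^−180) = €3,068.28.
Lender B: at 6.45% the monthly rate is 0.0053750, so the payment is 388,000 × 0.0053750 / (1 − 1.0053750^−360) = €2,439.68.
Over 132 months: Lender A costs 132 × €3,068.28 = €405,012.96; Lender B costs 132 × €2,439.68 + €7,760.00 = €329,797.76.
Lender B is cheaper by €405,012.96 − €329,797.76 = €75,215.20.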